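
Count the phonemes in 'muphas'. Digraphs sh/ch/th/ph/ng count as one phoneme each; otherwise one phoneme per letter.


Parsing 'muphas' greedily, digraphs first:
  'm' -> consonant phoneme (phonemes so far: 1)
  'u' -> vowel phoneme (phonemes so far: 2)
  'ph' -> digraph (1 consonant phoneme) (phonemes so far: 3)
  'a' -> vowel phoneme (phonemes so far: 4)
  's' -> consonant phoneme (phonemes so far: 5)
Total phonemes: 5

5


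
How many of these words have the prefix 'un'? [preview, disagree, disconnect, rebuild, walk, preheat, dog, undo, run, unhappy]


Checking each word for prefix 'un':
  'preview' -> no (count: 0)
  'disagree' -> no (count: 0)
  'disconnect' -> no (count: 0)
  'rebuild' -> no (count: 0)
  'walk' -> no (count: 0)
  'preheat' -> no (count: 0)
  'dog' -> no (count: 0)
  'undo' -> YES, starts with 'un' (count: 1)
  'run' -> no (count: 1)
  'unhappy' -> YES, starts with 'un' (count: 2)
Total with prefix 'un': 2

2


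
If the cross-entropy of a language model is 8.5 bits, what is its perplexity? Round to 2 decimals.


Perplexity formula: PP = 2^H
H = 8.5
PP = 2^8.5
Decompose: 2^8.5 = 2^8 * 2^0.5 = 2^8 * sqrt(2)
2^8 = 256, sqrt(2) ~ 1.4142136
PP ~ 256 * 1.4142136 = 362.0386816
Rounded to 2 decimals: 362.04

362.04


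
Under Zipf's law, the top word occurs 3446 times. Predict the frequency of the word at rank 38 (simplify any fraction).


Zipf's law: freq(rank) = f1 / rank
f1 = 3446, rank = 38
freq = 3446 / 38
GCD(3446, 38) = 2
Simplified: 1723/19

1723/19


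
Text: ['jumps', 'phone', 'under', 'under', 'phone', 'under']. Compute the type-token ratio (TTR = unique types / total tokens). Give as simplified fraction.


Tokens: 6
Unique types: ('jumps', 'phone', 'under') = 3
TTR = 3/6
Simplify: divide both by 3 -> 1/2
TTR = 1/2

1/2


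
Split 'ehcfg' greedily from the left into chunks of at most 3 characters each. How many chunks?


'ehcfg' has 5 characters.
Chunking with max size 3:
  Chunk 1: 'ehc' (positions 0-2)
  Chunk 2: 'fg' (positions 3-4)
Total chunks: ceil(5 / 3) = 2

2


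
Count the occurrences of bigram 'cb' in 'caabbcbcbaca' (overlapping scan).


Scanning 'caabbcbcbaca' for bigram 'cb':
  Position 0: 'ca' -> no
  Position 1: 'aa' -> no
  Position 2: 'ab' -> no
  Position 3: 'bb' -> no
  Position 4: 'bc' -> no
  Position 5: 'cb' -> MATCH
  Position 6: 'bc' -> no
  Position 7: 'cb' -> MATCH
  Position 8: 'ba' -> no
  Position 9: 'ac' -> no
  Position 10: 'ca' -> no
Total matches: 2

2


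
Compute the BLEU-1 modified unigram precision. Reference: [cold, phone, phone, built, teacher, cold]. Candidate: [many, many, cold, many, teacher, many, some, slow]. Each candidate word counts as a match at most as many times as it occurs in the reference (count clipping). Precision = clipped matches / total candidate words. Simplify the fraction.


Reference word counts: {'built': 1, 'cold': 2, 'phone': 2, 'teacher': 1}
Checking each candidate word (with clipping):
  'many' -> not in reference -> no match (matches: 0)
  'many' -> not in reference -> no match (matches: 0)
  'cold' -> in reference (ref count 2, used 1/2) -> match (matches: 1)
  'many' -> not in reference -> no match (matches: 1)
  'teacher' -> in reference (ref count 1, used 1/1) -> match (matches: 2)
  'many' -> not in reference -> no match (matches: 2)
  'some' -> not in reference -> no match (matches: 2)
  'slow' -> not in reference -> no match (matches: 2)
Clipped matches: 2, Candidate length: 8
Precision = 2/8 = 1/4

1/4


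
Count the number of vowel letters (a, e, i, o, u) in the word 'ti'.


Scanning each character of 'ti':
  Position 1: 't' -> consonant (running count: 0)
  Position 2: 'i' -> vowel (running count: 1)
Total vowels: 1

1


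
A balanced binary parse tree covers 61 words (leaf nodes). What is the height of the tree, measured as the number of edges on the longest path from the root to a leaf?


In a balanced binary tree with n leaves the deepest leaf is ceil(log2(n)) edges below the root.
log2(61) = 5.9307
ceil(5.9307) = 6
height (edges) = 6

6


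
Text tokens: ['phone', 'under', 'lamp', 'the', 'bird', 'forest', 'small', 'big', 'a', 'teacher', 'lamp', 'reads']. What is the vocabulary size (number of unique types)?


Listing all tokens and tracking unique types:
  Token 1: 'phone' -> NEW (unique so far: 1)
  Token 2: 'under' -> NEW (unique so far: 2)
  Token 3: 'lamp' -> NEW (unique so far: 3)
  Token 4: 'the' -> NEW (unique so far: 4)
  Token 5: 'bird' -> NEW (unique so far: 5)
  Token 6: 'forest' -> NEW (unique so far: 6)
  Token 7: 'small' -> NEW (unique so far: 7)
  Token 8: 'big' -> NEW (unique so far: 8)
  Token 9: 'a' -> NEW (unique so far: 9)
  Token 10: 'teacher' -> NEW (unique so far: 10)
  Token 11: 'lamp' -> duplicate (unique so far: 10)
  Token 12: 'reads' -> NEW (unique so far: 11)
Unique types: ('a', 'big', 'bird', 'forest', 'lamp', 'phone', 'reads', 'small', 'teacher', 'the', 'under')
Vocabulary size: 11

11


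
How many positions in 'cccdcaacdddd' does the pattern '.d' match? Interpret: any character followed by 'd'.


Pattern: .d means any character followed by 'd'.
Scanning 'cccdcaacdddd' position-by-position:
  Pos 0: window 'cc' -> no
  Pos 1: window 'cc' -> no
  Pos 2: window 'cd' -> MATCH
  Pos 3: window 'dc' -> no
  Pos 4: window 'ca' -> no
  Pos 5: window 'aa' -> no
  Pos 6: window 'ac' -> no
  Pos 7: window 'cd' -> MATCH
  Pos 8: window 'dd' -> MATCH
  Pos 9: window 'dd' -> MATCH
  Pos 10: window 'dd' -> MATCH
  Pos 11: window 'd' -> no
Total matches: 5

5


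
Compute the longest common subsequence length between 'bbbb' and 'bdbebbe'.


DP table for LCS of 'bbbb' and 'bdbebbe':
       b  d  b  e  b  b  e
    0  0  0  0  0  0  0  0
  b 0  1  1  1  1  1  1  1
  b 0  1  1  2  2  2  2  2
  b 0  1  1  2  2  3  3  3
  b 0  1  1  2  2  3  4  4
LCS: 'bbbb'
LCS length = 4

4


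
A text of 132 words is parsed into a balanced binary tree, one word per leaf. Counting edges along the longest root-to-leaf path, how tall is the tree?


In a balanced binary tree with n leaves the deepest leaf is ceil(log2(n)) edges below the root.
log2(132) = 7.0444
ceil(7.0444) = 8
height (edges) = 8

8


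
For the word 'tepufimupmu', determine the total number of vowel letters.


Scanning each character of 'tepufimupmu':
  Position 1: 't' -> consonant (running count: 0)
  Position 2: 'e' -> vowel (running count: 1)
  Position 3: 'p' -> consonant (running count: 1)
  Position 4: 'u' -> vowel (running count: 2)
  Position 5: 'f' -> consonant (running count: 2)
  Position 6: 'i' -> vowel (running count: 3)
  Position 7: 'm' -> consonant (running count: 3)
  Position 8: 'u' -> vowel (running count: 4)
  Position 9: 'p' -> consonant (running count: 4)
  Position 10: 'm' -> consonant (running count: 4)
  Position 11: 'u' -> vowel (running count: 5)
Total vowels: 5

5


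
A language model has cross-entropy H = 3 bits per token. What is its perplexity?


Perplexity formula: PP = 2^H
H = 3
PP = 2^3
Steps: 2^1 = 2, 2^2 = 4, 2^3 = 8
PP = 8

8


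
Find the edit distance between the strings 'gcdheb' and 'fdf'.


Building DP table for s1='gcdheb' (len 6) and s2='fdf' (len 3):
       f  d  f
    0  1  2  3
  g 1  1  2  3
  c 2  2  2  3
  d 3  3  2  3
  h 4  4  3  3
  e 5  5  4  4
  b 6  6  5  5
Edit distance = dp[6][3] = 5

5


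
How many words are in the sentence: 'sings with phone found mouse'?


Counting words by splitting on spaces:
  Word 1: 'sings'
  Word 2: 'with'
  Word 3: 'phone'
  Word 4: 'found'
  Word 5: 'mouse'
Total words: 5

5


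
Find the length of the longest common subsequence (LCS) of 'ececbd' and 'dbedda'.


DP table for LCS of 'ececbd' and 'dbedda':
       d  b  e  d  d  a
    0  0  0  0  0  0  0
  e 0  0  0  1  1  1  1
  c 0  0  0  1  1  1  1
  e 0  0  0  1  1  1  1
  c 0  0  0  1  1  1  1
  b 0  0  1  1  1  1  1
  d 0  1  1  1  2  2  2
LCS: 'ed'
LCS length = 2

2


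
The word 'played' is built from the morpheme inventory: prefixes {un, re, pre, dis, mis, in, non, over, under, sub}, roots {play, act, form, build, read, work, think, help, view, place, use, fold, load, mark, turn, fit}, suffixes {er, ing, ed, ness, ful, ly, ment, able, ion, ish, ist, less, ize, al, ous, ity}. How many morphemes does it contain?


Segmenting 'played' against the inventory:
  'play' -> root (morpheme 1)
  'ed' -> suffix (morpheme 2)
Total morphemes: 2

2


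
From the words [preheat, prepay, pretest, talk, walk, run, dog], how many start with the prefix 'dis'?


Checking each word for prefix 'dis':
  'preheat' -> no (count: 0)
  'prepay' -> no (count: 0)
  'pretest' -> no (count: 0)
  'talk' -> no (count: 0)
  'walk' -> no (count: 0)
  'run' -> no (count: 0)
  'dog' -> no (count: 0)
Total with prefix 'dis': 0

0


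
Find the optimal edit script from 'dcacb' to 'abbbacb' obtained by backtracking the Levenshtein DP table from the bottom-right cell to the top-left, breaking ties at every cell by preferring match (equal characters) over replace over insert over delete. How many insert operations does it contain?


Edit distance = 4. Backtracking from cell (5, 7) with preference match > replace > insert > delete,
then listing the resulting alignment 'dcacb' -> 'abbbacb' left to right:
  Step 1: insert 'a' [insertion #1]
  Step 2: insert 'b' [insertion #2]
  Step 3: replace d->b
  Step 4: replace c->b
  Step 5: keep 'a'
  Step 6: keep 'c'
  Step 7: keep 'b'
Total insertions: 2

2


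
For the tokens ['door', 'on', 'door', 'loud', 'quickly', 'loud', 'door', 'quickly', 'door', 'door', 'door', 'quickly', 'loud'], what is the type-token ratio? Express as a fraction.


Tokens: 13
Unique types: ('door', 'loud', 'on', 'quickly') = 4
TTR = 4/13
Already in lowest terms.

4/13


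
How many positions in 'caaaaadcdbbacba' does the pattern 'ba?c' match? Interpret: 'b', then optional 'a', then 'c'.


Pattern: ba?c means 'b', then optional 'a', then 'c'.
Scanning 'caaaaadcdbbacba' position-by-position:
  Pos 0: window 'caa' -> no
  Pos 1: window 'aaa' -> no
  Pos 2: window 'aaa' -> no
  Pos 3: window 'aaa' -> no
  Pos 4: window 'aad' -> no
  Pos 5: window 'adc' -> no
  Pos 6: window 'dcd' -> no
  Pos 7: window 'cdb' -> no
  Pos 8: window 'dbb' -> no
  Pos 9: window 'bba' -> no
  Pos 10: window 'bac' -> MATCH
  Pos 11: window 'acb' -> no
  Pos 12: window 'cba' -> no
  Pos 13: window 'ba' -> no
  Pos 14: window 'a' -> no
Total matches: 1

1


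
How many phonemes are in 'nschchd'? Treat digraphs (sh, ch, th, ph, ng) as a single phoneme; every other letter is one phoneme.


Parsing 'nschchd' greedily, digraphs first:
  'n' -> consonant phoneme (phonemes so far: 1)
  's' -> consonant phoneme (phonemes so far: 2)
  'ch' -> digraph (1 consonant phoneme) (phonemes so far: 3)
  'ch' -> digraph (1 consonant phoneme) (phonemes so far: 4)
  'd' -> consonant phoneme (phonemes so far: 5)
Total phonemes: 5

5


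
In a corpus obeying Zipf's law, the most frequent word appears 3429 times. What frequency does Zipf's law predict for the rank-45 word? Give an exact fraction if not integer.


Zipf's law: freq(rank) = f1 / rank
f1 = 3429, rank = 45
freq = 3429 / 45
GCD(3429, 45) = 9
Simplified: 381/5

381/5


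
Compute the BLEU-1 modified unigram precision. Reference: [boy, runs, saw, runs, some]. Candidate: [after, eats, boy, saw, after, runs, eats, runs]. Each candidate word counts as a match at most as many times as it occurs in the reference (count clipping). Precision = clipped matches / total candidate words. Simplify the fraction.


Reference word counts: {'boy': 1, 'runs': 2, 'saw': 1, 'some': 1}
Checking each candidate word (with clipping):
  'after' -> not in reference -> no match (matches: 0)
  'eats' -> not in reference -> no match (matches: 0)
  'boy' -> in reference (ref count 1, used 1/1) -> match (matches: 1)
  'saw' -> in reference (ref count 1, used 1/1) -> match (matches: 2)
  'after' -> not in reference -> no match (matches: 2)
  'runs' -> in reference (ref count 2, used 1/2) -> match (matches: 3)
  'eats' -> not in reference -> no match (matches: 3)
  'runs' -> in reference (ref count 2, used 2/2) -> match (matches: 4)
Clipped matches: 4, Candidate length: 8
Precision = 4/8 = 1/2

1/2


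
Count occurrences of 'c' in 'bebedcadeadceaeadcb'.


Scanning 'bebedcadeadceaeadcb' for 'c':
  Position 5: 'c' -> MATCH (count: 1)
  Position 11: 'c' -> MATCH (count: 2)
  Position 17: 'c' -> MATCH (count: 3)
Total occurrences of 'c': 3

3


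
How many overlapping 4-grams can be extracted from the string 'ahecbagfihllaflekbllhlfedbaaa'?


String 'ahecbagfihllaflekbllhlfedbaaa' has length L = 29.
Number of overlapping n-grams = L - n + 1
Substituting: 29 - 4 + 1 = 26

26


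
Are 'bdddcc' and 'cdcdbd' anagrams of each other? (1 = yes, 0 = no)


Sort characters of 'bdddcc': 'bccddd'
Sort characters of 'cdcdbd': 'bccddd'
Sorted forms match -> they ARE anagrams
Result: 1

1


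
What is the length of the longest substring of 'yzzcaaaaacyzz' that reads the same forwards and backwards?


Scanning 'yzzcaaaaacyzz' for palindromic substrings.
Substring at positions 3-9: 'caaaaac'.
Check: reverse('caaaaac') = 'caaaaac' -> palindrome confirmed.
Neighbouring characters ('z' / 'y') break symmetry, so it cannot extend further.
No longer palindromic substring exists; longest length = 7

7


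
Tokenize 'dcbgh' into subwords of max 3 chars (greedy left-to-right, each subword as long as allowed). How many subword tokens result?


'dcbgh' has 5 characters.
Chunking with max size 3:
  Chunk 1: 'dcb' (positions 0-2)
  Chunk 2: 'gh' (positions 3-4)
Total chunks: ceil(5 / 3) = 2

2


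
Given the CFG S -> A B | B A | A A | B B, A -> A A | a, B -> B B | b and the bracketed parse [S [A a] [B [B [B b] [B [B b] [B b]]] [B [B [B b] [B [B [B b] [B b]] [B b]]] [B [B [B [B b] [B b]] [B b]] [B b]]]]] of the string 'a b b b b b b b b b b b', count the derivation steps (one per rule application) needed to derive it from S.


Every bracketed nonterminal node [X ...] in the tree is produced by exactly one rule application.
Reading the tree off as a leftmost derivation:
  Step 1: S  =>  A B   (applied S -> A B)
  Step 2: A B  =>  a B   (applied A -> a)
  Step 3: a B  =>  a B B   (applied B -> B B)
  Step 4: a B B  =>  a B B B   (applied B -> B B)
  Step 5: a B B B  =>  a b B B   (applied B -> b)
  Step 6: a b B B  =>  a b B B B   (applied B -> B B)
  Step 7: a b B B B  =>  a b b B B   (applied B -> b)
  Step 8: a b b B B  =>  a b b b B   (applied B -> b)
  Step 9: a b b b B  =>  a b b b B B   (applied B -> B B)
  Step 10: a b b b B B  =>  a b b b B B B   (applied B -> B B)
  Step 11: a b b b B B B  =>  a b b b b B B   (applied B -> b)
  Step 12: a b b b b B B  =>  a b b b b B B B   (applied B -> B B)
  Step 13: a b b b b B B B  =>  a b b b b B B B B   (applied B -> B B)
  Step 14: a b b b b B B B B  =>  a b b b b b B B B   (applied B -> b)
  Step 15: a b b b b b B B B  =>  a b b b b b b B B   (applied B -> b)
  Step 16: a b b b b b b B B  =>  a b b b b b b b B   (applied B -> b)
  Step 17: a b b b b b b b B  =>  a b b b b b b b B B   (applied B -> B B)
  Step 18: a b b b b b b b B B  =>  a b b b b b b b B B B   (applied B -> B B)
  Step 19: a b b b b b b b B B B  =>  a b b b b b b b B B B B   (applied B -> B B)
  Step 20: a b b b b b b b B B B B  =>  a b b b b b b b b B B B   (applied B -> b)
  Step 21: a b b b b b b b b B B B  =>  a b b b b b b b b b B B   (applied B -> b)
  Step 22: a b b b b b b b b b B B  =>  a b b b b b b b b b b B   (applied B -> b)
  Step 23: a b b b b b b b b b b B  =>  a b b b b b b b b b b b   (applied B -> b)
Final yield: a b b b b b b b b b b b
Total rewrite steps: 23

23


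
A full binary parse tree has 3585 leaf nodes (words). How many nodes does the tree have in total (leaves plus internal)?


Leaf nodes (terminals): 3585
Internal nodes = n - 1 = 3585 - 1 = 3584
Total = leaves + internal = 3585 + 3584 = 7169

7169


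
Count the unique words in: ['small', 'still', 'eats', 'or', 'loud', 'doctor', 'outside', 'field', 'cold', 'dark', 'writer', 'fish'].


Listing all tokens and tracking unique types:
  Token 1: 'small' -> NEW (unique so far: 1)
  Token 2: 'still' -> NEW (unique so far: 2)
  Token 3: 'eats' -> NEW (unique so far: 3)
  Token 4: 'or' -> NEW (unique so far: 4)
  Token 5: 'loud' -> NEW (unique so far: 5)
  Token 6: 'doctor' -> NEW (unique so far: 6)
  Token 7: 'outside' -> NEW (unique so far: 7)
  Token 8: 'field' -> NEW (unique so far: 8)
  Token 9: 'cold' -> NEW (unique so far: 9)
  Token 10: 'dark' -> NEW (unique so far: 10)
  Token 11: 'writer' -> NEW (unique so far: 11)
  Token 12: 'fish' -> NEW (unique so far: 12)
Unique types: ('cold', 'dark', 'doctor', 'eats', 'field', 'fish', 'loud', 'or', 'outside', 'small', 'still', 'writer')
Vocabulary size: 12

12


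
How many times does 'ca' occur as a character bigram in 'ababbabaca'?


Scanning 'ababbabaca' for bigram 'ca':
  Position 0: 'ab' -> no
  Position 1: 'ba' -> no
  Position 2: 'ab' -> no
  Position 3: 'bb' -> no
  Position 4: 'ba' -> no
  Position 5: 'ab' -> no
  Position 6: 'ba' -> no
  Position 7: 'ac' -> no
  Position 8: 'ca' -> MATCH
Total matches: 1

1


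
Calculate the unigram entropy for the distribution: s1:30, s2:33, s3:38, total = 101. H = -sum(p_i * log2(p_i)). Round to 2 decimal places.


Computing entropy H = -sum(p_i * log2(p_i)):
  s1: p = 30/101 = 0.2970, -p*log2(p) = 0.5202
  s2: p = 33/101 = 0.3267, -p*log2(p) = 0.5273
  s3: p = 38/101 = 0.3762, -p*log2(p) = 0.5306
H = sum of terms = 1.5781
Rounded to 2 decimals: 1.58

1.58


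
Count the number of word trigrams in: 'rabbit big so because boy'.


Word trigrams from [5] words:
  Trigram 1: (rabbit big so)
  Trigram 2: (big so because)
  Trigram 3: (so because boy)
Total word trigrams: 5 - 2 = 3

3


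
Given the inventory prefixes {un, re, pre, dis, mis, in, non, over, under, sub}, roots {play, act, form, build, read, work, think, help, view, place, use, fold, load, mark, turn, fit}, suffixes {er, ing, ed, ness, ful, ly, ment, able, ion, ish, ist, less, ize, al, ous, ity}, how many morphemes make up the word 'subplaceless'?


Segmenting 'subplaceless' against the inventory:
  'sub' -> prefix (morpheme 1)
  'place' -> root (morpheme 2)
  'less' -> suffix (morpheme 3)
Total morphemes: 3

3


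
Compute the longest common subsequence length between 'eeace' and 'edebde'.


DP table for LCS of 'eeace' and 'edebde':
       e  d  e  b  d  e
    0  0  0  0  0  0  0
  e 0  1  1  1  1  1  1
  e 0  1  1  2  2  2  2
  a 0  1  1  2  2  2  2
  c 0  1  1  2  2  2  2
  e 0  1  1  2  2  2  3
LCS: 'eee'
LCS length = 3

3


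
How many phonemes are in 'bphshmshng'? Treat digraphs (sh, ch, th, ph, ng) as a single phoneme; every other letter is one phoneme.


Parsing 'bphshmshng' greedily, digraphs first:
  'b' -> consonant phoneme (phonemes so far: 1)
  'ph' -> digraph (1 consonant phoneme) (phonemes so far: 2)
  'sh' -> digraph (1 consonant phoneme) (phonemes so far: 3)
  'm' -> consonant phoneme (phonemes so far: 4)
  'sh' -> digraph (1 consonant phoneme) (phonemes so far: 5)
  'ng' -> digraph (1 consonant phoneme) (phonemes so far: 6)
Total phonemes: 6

6


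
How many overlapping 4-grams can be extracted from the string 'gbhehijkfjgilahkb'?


String 'gbhehijkfjgilahkb' has length L = 17.
Number of overlapping n-grams = L - n + 1
Substituting: 17 - 4 + 1 = 14

14


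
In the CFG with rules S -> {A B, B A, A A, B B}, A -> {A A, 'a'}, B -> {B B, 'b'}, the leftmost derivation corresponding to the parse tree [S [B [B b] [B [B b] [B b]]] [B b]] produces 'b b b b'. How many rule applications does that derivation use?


Every bracketed nonterminal node [X ...] in the tree is produced by exactly one rule application.
Reading the tree off as a leftmost derivation:
  Step 1: S  =>  B B   (applied S -> B B)
  Step 2: B B  =>  B B B   (applied B -> B B)
  Step 3: B B B  =>  b B B   (applied B -> b)
  Step 4: b B B  =>  b B B B   (applied B -> B B)
  Step 5: b B B B  =>  b b B B   (applied B -> b)
  Step 6: b b B B  =>  b b b B   (applied B -> b)
  Step 7: b b b B  =>  b b b b   (applied B -> b)
Final yield: b b b b
Total rewrite steps: 7

7


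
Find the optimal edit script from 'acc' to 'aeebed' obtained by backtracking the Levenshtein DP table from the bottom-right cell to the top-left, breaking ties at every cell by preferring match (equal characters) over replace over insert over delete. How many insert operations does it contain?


Edit distance = 5. Backtracking from cell (3, 6) with preference match > replace > insert > delete,
then listing the resulting alignment 'acc' -> 'aeebed' left to right:
  Step 1: keep 'a'
  Step 2: insert 'e' [insertion #1]
  Step 3: insert 'e' [insertion #2]
  Step 4: insert 'b' [insertion #3]
  Step 5: replace c->e
  Step 6: replace c->d
Total insertions: 3

3


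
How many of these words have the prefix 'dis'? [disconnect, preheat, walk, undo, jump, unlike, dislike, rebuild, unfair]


Checking each word for prefix 'dis':
  'disconnect' -> YES, starts with 'dis' (count: 1)
  'preheat' -> no (count: 1)
  'walk' -> no (count: 1)
  'undo' -> no (count: 1)
  'jump' -> no (count: 1)
  'unlike' -> no (count: 1)
  'dislike' -> YES, starts with 'dis' (count: 2)
  'rebuild' -> no (count: 2)
  'unfair' -> no (count: 2)
Total with prefix 'dis': 2

2


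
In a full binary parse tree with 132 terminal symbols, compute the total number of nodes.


Leaf nodes (terminals): 132
Internal nodes = n - 1 = 132 - 1 = 131
Total = leaves + internal = 132 + 131 = 263

263


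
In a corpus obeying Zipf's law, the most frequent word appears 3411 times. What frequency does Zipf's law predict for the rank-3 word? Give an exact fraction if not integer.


Zipf's law: freq(rank) = f1 / rank
f1 = 3411, rank = 3
freq = 3411 / 3
= 1137

1137


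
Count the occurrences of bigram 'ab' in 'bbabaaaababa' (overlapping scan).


Scanning 'bbabaaaababa' for bigram 'ab':
  Position 0: 'bb' -> no
  Position 1: 'ba' -> no
  Position 2: 'ab' -> MATCH
  Position 3: 'ba' -> no
  Position 4: 'aa' -> no
  Position 5: 'aa' -> no
  Position 6: 'aa' -> no
  Position 7: 'ab' -> MATCH
  Position 8: 'ba' -> no
  Position 9: 'ab' -> MATCH
  Position 10: 'ba' -> no
Total matches: 3

3


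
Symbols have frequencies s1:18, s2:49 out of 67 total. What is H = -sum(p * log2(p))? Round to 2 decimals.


Computing entropy H = -sum(p_i * log2(p_i)):
  s1: p = 18/67 = 0.2687, -p*log2(p) = 0.5094
  s2: p = 49/67 = 0.7313, -p*log2(p) = 0.3301
H = sum of terms = 0.8395
Rounded to 2 decimals: 0.84

0.84


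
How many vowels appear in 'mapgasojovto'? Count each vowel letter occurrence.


Scanning each character of 'mapgasojovto':
  Position 1: 'm' -> consonant (running count: 0)
  Position 2: 'a' -> vowel (running count: 1)
  Position 3: 'p' -> consonant (running count: 1)
  Position 4: 'g' -> consonant (running count: 1)
  Position 5: 'a' -> vowel (running count: 2)
  Position 6: 's' -> consonant (running count: 2)
  Position 7: 'o' -> vowel (running count: 3)
  Position 8: 'j' -> consonant (running count: 3)
  Position 9: 'o' -> vowel (running count: 4)
  Position 10: 'v' -> consonant (running count: 4)
  Position 11: 't' -> consonant (running count: 4)
  Position 12: 'o' -> vowel (running count: 5)
Total vowels: 5

5


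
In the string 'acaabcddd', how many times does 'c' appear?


Scanning 'acaabcddd' for 'c':
  Position 1: 'c' -> MATCH (count: 1)
  Position 5: 'c' -> MATCH (count: 2)
Total occurrences of 'c': 2

2


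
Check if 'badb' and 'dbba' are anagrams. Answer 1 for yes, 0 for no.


Sort characters of 'badb': 'abbd'
Sort characters of 'dbba': 'abbd'
Sorted forms match -> they ARE anagrams
Result: 1

1


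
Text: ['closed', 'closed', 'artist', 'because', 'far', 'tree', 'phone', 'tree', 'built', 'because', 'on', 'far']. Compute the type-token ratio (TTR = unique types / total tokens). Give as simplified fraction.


Tokens: 12
Unique types: ('artist', 'because', 'built', 'closed', 'far', 'on', 'phone', 'tree') = 8
TTR = 8/12
Simplify: divide both by 4 -> 2/3
TTR = 2/3

2/3


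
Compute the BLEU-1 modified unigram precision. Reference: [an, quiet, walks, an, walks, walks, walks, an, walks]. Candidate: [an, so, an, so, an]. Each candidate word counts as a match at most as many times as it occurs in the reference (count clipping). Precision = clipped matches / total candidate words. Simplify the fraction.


Reference word counts: {'an': 3, 'quiet': 1, 'walks': 5}
Checking each candidate word (with clipping):
  'an' -> in reference (ref count 3, used 1/3) -> match (matches: 1)
  'so' -> not in reference -> no match (matches: 1)
  'an' -> in reference (ref count 3, used 2/3) -> match (matches: 2)
  'so' -> not in reference -> no match (matches: 2)
  'an' -> in reference (ref count 3, used 3/3) -> match (matches: 3)
Clipped matches: 3, Candidate length: 5
Precision = 3/5

3/5


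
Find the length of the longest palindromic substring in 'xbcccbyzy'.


Scanning 'xbcccbyzy' for palindromic substrings.
Substring at positions 1-5: 'bcccb'.
Check: reverse('bcccb') = 'bcccb' -> palindrome confirmed.
Neighbouring characters ('x' / 'y') break symmetry, so it cannot extend further.
No longer palindromic substring exists; longest length = 5

5


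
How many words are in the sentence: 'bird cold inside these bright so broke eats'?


Counting words by splitting on spaces:
  Word 1: 'bird'
  Word 2: 'cold'
  Word 3: 'inside'
  Word 4: 'these'
  Word 5: 'bright'
  Word 6: 'so'
  Word 7: 'broke'
  Word 8: 'eats'
Total words: 8

8


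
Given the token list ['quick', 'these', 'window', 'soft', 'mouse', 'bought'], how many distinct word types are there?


Listing all tokens and tracking unique types:
  Token 1: 'quick' -> NEW (unique so far: 1)
  Token 2: 'these' -> NEW (unique so far: 2)
  Token 3: 'window' -> NEW (unique so far: 3)
  Token 4: 'soft' -> NEW (unique so far: 4)
  Token 5: 'mouse' -> NEW (unique so far: 5)
  Token 6: 'bought' -> NEW (unique so far: 6)
Unique types: ('bought', 'mouse', 'quick', 'soft', 'these', 'window')
Vocabulary size: 6

6


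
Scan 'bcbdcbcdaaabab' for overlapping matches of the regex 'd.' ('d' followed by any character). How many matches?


Pattern: d. means 'd' followed by any character.
Scanning 'bcbdcbcdaaabab' position-by-position:
  Pos 0: window 'bc' -> no
  Pos 1: window 'cb' -> no
  Pos 2: window 'bd' -> no
  Pos 3: window 'dc' -> MATCH
  Pos 4: window 'cb' -> no
  Pos 5: window 'bc' -> no
  Pos 6: window 'cd' -> no
  Pos 7: window 'da' -> MATCH
  Pos 8: window 'aa' -> no
  Pos 9: window 'aa' -> no
  Pos 10: window 'ab' -> no
  Pos 11: window 'ba' -> no
  Pos 12: window 'ab' -> no
  Pos 13: window 'b' -> no
Total matches: 2

2


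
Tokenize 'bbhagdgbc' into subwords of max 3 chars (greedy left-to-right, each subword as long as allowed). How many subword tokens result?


'bbhagdgbc' has 9 characters.
Chunking with max size 3:
  Chunk 1: 'bbh' (positions 0-2)
  Chunk 2: 'agd' (positions 3-5)
  Chunk 3: 'gbc' (positions 6-8)
Total chunks: ceil(9 / 3) = 3

3


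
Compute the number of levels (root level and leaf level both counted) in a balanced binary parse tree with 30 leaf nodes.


In a balanced binary tree with n leaves the deepest leaf is ceil(log2(n)) edges below the root,
so counting node levels inclusive of root and leaves gives ceil(log2(n)) + 1 levels.
log2(30) = 4.9069
ceil(4.9069) = 5
levels = 5 + 1 = 6

6


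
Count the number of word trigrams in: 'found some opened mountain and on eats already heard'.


Word trigrams from [9] words:
  Trigram 1: (found some opened)
  Trigram 2: (some opened mountain)
  Trigram 3: (opened mountain and)
  Trigram 4: (mountain and on)
  Trigram 5: (and on eats)
  Trigram 6: (on eats already)
  Trigram 7: (eats already heard)
Total word trigrams: 9 - 2 = 7

7


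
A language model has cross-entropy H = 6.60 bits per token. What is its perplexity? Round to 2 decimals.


Perplexity formula: PP = 2^H
H = 6.60
PP = 2^6.60
Decompose: 2^6.60 = 2^6 * 2^0.60
2^6 = 64, 2^0.60 ~ 1.5157166
PP ~ 64 * 1.5157166 = 97.0058624
Rounded to 2 decimals: 97.01

97.01


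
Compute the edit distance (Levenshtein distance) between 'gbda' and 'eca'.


Building DP table for s1='gbda' (len 4) and s2='eca' (len 3):
       e  c  a
    0  1  2  3
  g 1  1  2  3
  b 2  2  2  3
  d 3  3  3  3
  a 4  4  4  3
Edit distance = dp[4][3] = 3

3


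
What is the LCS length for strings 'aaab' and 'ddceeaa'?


DP table for LCS of 'aaab' and 'ddceeaa':
       d  d  c  e  e  a  a
    0  0  0  0  0  0  0  0
  a 0  0  0  0  0  0  1  1
  a 0  0  0  0  0  0  1  2
  a 0  0  0  0  0  0  1  2
  b 0  0  0  0  0  0  1  2
LCS: 'aa'
LCS length = 2

2


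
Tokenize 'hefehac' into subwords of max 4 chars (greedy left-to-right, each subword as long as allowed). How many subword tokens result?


'hefehac' has 7 characters.
Chunking with max size 4:
  Chunk 1: 'hefe' (positions 0-3)
  Chunk 2: 'hac' (positions 4-6)
Total chunks: ceil(7 / 4) = 2

2


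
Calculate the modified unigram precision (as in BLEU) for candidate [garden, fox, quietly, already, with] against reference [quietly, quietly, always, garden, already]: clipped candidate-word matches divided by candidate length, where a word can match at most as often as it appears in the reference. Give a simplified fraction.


Reference word counts: {'already': 1, 'always': 1, 'garden': 1, 'quietly': 2}
Checking each candidate word (with clipping):
  'garden' -> in reference (ref count 1, used 1/1) -> match (matches: 1)
  'fox' -> not in reference -> no match (matches: 1)
  'quietly' -> in reference (ref count 2, used 1/2) -> match (matches: 2)
  'already' -> in reference (ref count 1, used 1/1) -> match (matches: 3)
  'with' -> not in reference -> no match (matches: 3)
Clipped matches: 3, Candidate length: 5
Precision = 3/5

3/5


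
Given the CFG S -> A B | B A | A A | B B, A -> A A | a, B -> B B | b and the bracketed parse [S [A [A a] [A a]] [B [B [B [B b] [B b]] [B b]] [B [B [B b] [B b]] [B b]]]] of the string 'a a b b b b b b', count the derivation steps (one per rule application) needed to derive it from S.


Every bracketed nonterminal node [X ...] in the tree is produced by exactly one rule application.
Reading the tree off as a leftmost derivation:
  Step 1: S  =>  A B   (applied S -> A B)
  Step 2: A B  =>  A A B   (applied A -> A A)
  Step 3: A A B  =>  a A B   (applied A -> a)
  Step 4: a A B  =>  a a B   (applied A -> a)
  Step 5: a a B  =>  a a B B   (applied B -> B B)
  Step 6: a a B B  =>  a a B B B   (applied B -> B B)
  Step 7: a a B B B  =>  a a B B B B   (applied B -> B B)
  Step 8: a a B B B B  =>  a a b B B B   (applied B -> b)
  Step 9: a a b B B B  =>  a a b b B B   (applied B -> b)
  Step 10: a a b b B B  =>  a a b b b B   (applied B -> b)
  Step 11: a a b b b B  =>  a a b b b B B   (applied B -> B B)
  Step 12: a a b b b B B  =>  a a b b b B B B   (applied B -> B B)
  Step 13: a a b b b B B B  =>  a a b b b b B B   (applied B -> b)
  Step 14: a a b b b b B B  =>  a a b b b b b B   (applied B -> b)
  Step 15: a a b b b b b B  =>  a a b b b b b b   (applied B -> b)
Final yield: a a b b b b b b
Total rewrite steps: 15

15


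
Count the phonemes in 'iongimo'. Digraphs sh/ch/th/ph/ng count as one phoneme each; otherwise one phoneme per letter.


Parsing 'iongimo' greedily, digraphs first:
  'i' -> vowel phoneme (phonemes so far: 1)
  'o' -> vowel phoneme (phonemes so far: 2)
  'ng' -> digraph (1 consonant phoneme) (phonemes so far: 3)
  'i' -> vowel phoneme (phonemes so far: 4)
  'm' -> consonant phoneme (phonemes so far: 5)
  'o' -> vowel phoneme (phonemes so far: 6)
Total phonemes: 6

6


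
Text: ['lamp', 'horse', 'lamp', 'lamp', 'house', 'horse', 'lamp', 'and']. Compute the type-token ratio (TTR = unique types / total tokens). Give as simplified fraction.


Tokens: 8
Unique types: ('and', 'horse', 'house', 'lamp') = 4
TTR = 4/8
Simplify: divide both by 4 -> 1/2
TTR = 1/2

1/2


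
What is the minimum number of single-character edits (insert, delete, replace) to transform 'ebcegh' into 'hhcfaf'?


Building DP table for s1='ebcegh' (len 6) and s2='hhcfaf' (len 6):
       h  h  c  f  a  f
    0  1  2  3  4  5  6
  e 1  1  2  3  4  5  6
  b 2  2  2  3  4  5  6
  c 3  3  3  2  3  4  5
  e 4  4  4  3  3  4  5
  g 5  5  5  4  4  4  5
  h 6  5  5  5  5  5  5
Edit distance = dp[6][6] = 5

5


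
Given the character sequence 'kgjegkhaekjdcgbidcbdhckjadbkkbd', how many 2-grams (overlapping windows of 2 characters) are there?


String 'kgjegkhaekjdcgbidcbdhckjadbkkbd' has length L = 31.
Number of overlapping n-grams = L - n + 1
Substituting: 31 - 2 + 1 = 30

30


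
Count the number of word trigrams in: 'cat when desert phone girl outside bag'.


Word trigrams from [7] words:
  Trigram 1: (cat when desert)
  Trigram 2: (when desert phone)
  Trigram 3: (desert phone girl)
  Trigram 4: (phone girl outside)
  Trigram 5: (girl outside bag)
Total word trigrams: 7 - 2 = 5

5


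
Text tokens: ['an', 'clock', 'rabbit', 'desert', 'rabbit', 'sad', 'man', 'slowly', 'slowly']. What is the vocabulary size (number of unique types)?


Listing all tokens and tracking unique types:
  Token 1: 'an' -> NEW (unique so far: 1)
  Token 2: 'clock' -> NEW (unique so far: 2)
  Token 3: 'rabbit' -> NEW (unique so far: 3)
  Token 4: 'desert' -> NEW (unique so far: 4)
  Token 5: 'rabbit' -> duplicate (unique so far: 4)
  Token 6: 'sad' -> NEW (unique so far: 5)
  Token 7: 'man' -> NEW (unique so far: 6)
  Token 8: 'slowly' -> NEW (unique so far: 7)
  Token 9: 'slowly' -> duplicate (unique so far: 7)
Unique types: ('an', 'clock', 'desert', 'man', 'rabbit', 'sad', 'slowly')
Vocabulary size: 7

7


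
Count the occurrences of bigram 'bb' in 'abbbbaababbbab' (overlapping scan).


Scanning 'abbbbaababbbab' for bigram 'bb':
  Position 0: 'ab' -> no
  Position 1: 'bb' -> MATCH
  Position 2: 'bb' -> MATCH
  Position 3: 'bb' -> MATCH
  Position 4: 'ba' -> no
  Position 5: 'aa' -> no
  Position 6: 'ab' -> no
  Position 7: 'ba' -> no
  Position 8: 'ab' -> no
  Position 9: 'bb' -> MATCH
  Position 10: 'bb' -> MATCH
  Position 11: 'ba' -> no
  Position 12: 'ab' -> no
Total matches: 5

5


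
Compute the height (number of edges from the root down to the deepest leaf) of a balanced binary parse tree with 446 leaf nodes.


In a balanced binary tree with n leaves the deepest leaf is ceil(log2(n)) edges below the root.
log2(446) = 8.8009
ceil(8.8009) = 9
height (edges) = 9

9


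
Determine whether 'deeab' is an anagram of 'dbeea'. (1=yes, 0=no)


Sort characters of 'deeab': 'abdee'
Sort characters of 'dbeea': 'abdee'
Sorted forms match -> they ARE anagrams
Result: 1

1


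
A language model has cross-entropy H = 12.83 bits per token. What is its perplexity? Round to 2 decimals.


Perplexity formula: PP = 2^H
H = 12.83
PP = 2^12.83
Decompose: 2^12.83 = 2^12 * 2^0.83
2^12 = 4096, 2^0.83 ~ 1.7776854
PP ~ 4096 * 1.7776854 = 7281.3993984
Rounded to 2 decimals: 7281.40

7281.40


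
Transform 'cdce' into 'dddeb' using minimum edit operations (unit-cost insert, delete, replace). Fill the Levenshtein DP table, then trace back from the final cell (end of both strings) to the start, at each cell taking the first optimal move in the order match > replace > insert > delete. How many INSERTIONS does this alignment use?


Edit distance = 3. Backtracking from cell (4, 5) with preference match > replace > insert > delete,
then listing the resulting alignment 'cdce' -> 'dddeb' left to right:
  Step 1: replace c->d
  Step 2: keep 'd'
  Step 3: replace c->d
  Step 4: keep 'e'
  Step 5: insert 'b' [insertion #1]
Total insertions: 1

1


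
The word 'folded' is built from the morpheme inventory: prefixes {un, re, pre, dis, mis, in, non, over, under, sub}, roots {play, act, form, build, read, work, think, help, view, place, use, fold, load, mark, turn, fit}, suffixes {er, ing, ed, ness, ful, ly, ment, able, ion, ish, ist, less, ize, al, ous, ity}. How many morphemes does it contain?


Segmenting 'folded' against the inventory:
  'fold' -> root (morpheme 1)
  'ed' -> suffix (morpheme 2)
Total morphemes: 2

2


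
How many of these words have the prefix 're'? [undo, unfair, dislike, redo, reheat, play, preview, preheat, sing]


Checking each word for prefix 're':
  'undo' -> no (count: 0)
  'unfair' -> no (count: 0)
  'dislike' -> no (count: 0)
  'redo' -> YES, starts with 're' (count: 1)
  'reheat' -> YES, starts with 're' (count: 2)
  'play' -> no (count: 2)
  'preview' -> no (count: 2)
  'preheat' -> no (count: 2)
  'sing' -> no (count: 2)
Total with prefix 're': 2

2


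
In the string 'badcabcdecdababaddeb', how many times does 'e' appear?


Scanning 'badcabcdecdababaddeb' for 'e':
  Position 8: 'e' -> MATCH (count: 1)
  Position 18: 'e' -> MATCH (count: 2)
Total occurrences of 'e': 2

2


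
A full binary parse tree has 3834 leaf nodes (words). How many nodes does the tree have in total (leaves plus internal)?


Leaf nodes (terminals): 3834
Internal nodes = n - 1 = 3834 - 1 = 3833
Total = leaves + internal = 3834 + 3833 = 7667

7667


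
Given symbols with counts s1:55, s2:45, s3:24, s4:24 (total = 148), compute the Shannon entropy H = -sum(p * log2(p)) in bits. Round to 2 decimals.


Computing entropy H = -sum(p_i * log2(p_i)):
  s1: p = 55/148 = 0.3716, -p*log2(p) = 0.5307
  s2: p = 45/148 = 0.3041, -p*log2(p) = 0.5222
  s3: p = 24/148 = 0.1622, -p*log2(p) = 0.4256
  s4: p = 24/148 = 0.1622, -p*log2(p) = 0.4256
H = sum of terms = 1.9041
Rounded to 2 decimals: 1.90

1.90


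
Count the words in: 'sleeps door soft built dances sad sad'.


Counting words by splitting on spaces:
  Word 1: 'sleeps'
  Word 2: 'door'
  Word 3: 'soft'
  Word 4: 'built'
  Word 5: 'dances'
  Word 6: 'sad'
  Word 7: 'sad'
Total words: 7

7


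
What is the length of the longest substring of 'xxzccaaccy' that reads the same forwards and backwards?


Scanning 'xxzccaaccy' for palindromic substrings.
Substring at positions 3-8: 'ccaacc'.
Check: reverse('ccaacc') = 'ccaacc' -> palindrome confirmed.
Neighbouring characters ('z' / 'y') break symmetry, so it cannot extend further.
No longer palindromic substring exists; longest length = 6

6


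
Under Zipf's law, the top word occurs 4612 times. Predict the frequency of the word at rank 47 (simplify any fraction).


Zipf's law: freq(rank) = f1 / rank
f1 = 4612, rank = 47
freq = 4612 / 47
GCD(4612, 47) = 1
Simplified: 4612/47

4612/47


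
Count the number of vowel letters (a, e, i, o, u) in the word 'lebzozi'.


Scanning each character of 'lebzozi':
  Position 1: 'l' -> consonant (running count: 0)
  Position 2: 'e' -> vowel (running count: 1)
  Position 3: 'b' -> consonant (running count: 1)
  Position 4: 'z' -> consonant (running count: 1)
  Position 5: 'o' -> vowel (running count: 2)
  Position 6: 'z' -> consonant (running count: 2)
  Position 7: 'i' -> vowel (running count: 3)
Total vowels: 3

3


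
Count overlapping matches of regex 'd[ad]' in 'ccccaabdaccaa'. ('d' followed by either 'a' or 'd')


Pattern: d[ad] means 'd' followed by either 'a' or 'd'.
Scanning 'ccccaabdaccaa' position-by-position:
  Pos 0: window 'cc' -> no
  Pos 1: window 'cc' -> no
  Pos 2: window 'cc' -> no
  Pos 3: window 'ca' -> no
  Pos 4: window 'aa' -> no
  Pos 5: window 'ab' -> no
  Pos 6: window 'bd' -> no
  Pos 7: window 'da' -> MATCH
  Pos 8: window 'ac' -> no
  Pos 9: window 'cc' -> no
  Pos 10: window 'ca' -> no
  Pos 11: window 'aa' -> no
  Pos 12: window 'a' -> no
Total matches: 1

1


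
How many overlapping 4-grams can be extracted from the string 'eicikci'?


String 'eicikci' has length L = 7.
Number of overlapping n-grams = L - n + 1
Substituting: 7 - 4 + 1 = 4

4


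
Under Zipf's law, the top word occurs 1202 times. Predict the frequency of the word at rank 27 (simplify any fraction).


Zipf's law: freq(rank) = f1 / rank
f1 = 1202, rank = 27
freq = 1202 / 27
GCD(1202, 27) = 1
Simplified: 1202/27

1202/27


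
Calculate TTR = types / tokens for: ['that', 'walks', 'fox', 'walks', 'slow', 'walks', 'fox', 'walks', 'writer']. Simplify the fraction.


Tokens: 9
Unique types: ('fox', 'slow', 'that', 'walks', 'writer') = 5
TTR = 5/9
Already in lowest terms.

5/9
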